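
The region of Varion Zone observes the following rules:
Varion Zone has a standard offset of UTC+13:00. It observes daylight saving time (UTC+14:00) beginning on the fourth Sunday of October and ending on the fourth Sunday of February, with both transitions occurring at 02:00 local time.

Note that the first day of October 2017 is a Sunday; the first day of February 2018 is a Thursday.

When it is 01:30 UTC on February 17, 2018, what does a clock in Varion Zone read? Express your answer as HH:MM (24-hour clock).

1 October 2017 is a Sunday, so the first Sunday is October 1 and the fourth is October 22.
1 February 2018 is a Thursday, so the first Sunday is February 4 and the fourth is February 25.
At the standard offset (UTC+13:00), 01:30 UTC + 13h = 14:30 Varion Zone standard time.
The standard-time date in Varion Zone, February 17, 2018, falls between 22 October 2017 and 25 February 2018, so daylight saving is in effect and Varion Zone is at UTC+14:00.
01:30 UTC + 14h = 15:30 local.

15:30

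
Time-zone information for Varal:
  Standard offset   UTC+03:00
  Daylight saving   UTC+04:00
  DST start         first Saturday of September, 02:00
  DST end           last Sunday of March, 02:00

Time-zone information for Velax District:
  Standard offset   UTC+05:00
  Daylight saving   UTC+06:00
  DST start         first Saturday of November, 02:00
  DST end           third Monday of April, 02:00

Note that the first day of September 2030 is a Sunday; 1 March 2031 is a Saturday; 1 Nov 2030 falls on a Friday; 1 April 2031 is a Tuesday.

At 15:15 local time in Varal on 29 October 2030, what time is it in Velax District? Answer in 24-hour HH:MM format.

1 September 2030 is a Sunday, so the first Saturday is September 7.
1 March 2031 is a Saturday, so Sundays fall on 2, 9, 16, 23, 30; the last is March 30.
29 October 2030 lies within the daylight-saving period (7 September 2030 – 30 March 2031), so Varal is on daylight time, UTC+04:00.
15:15 Varal − 4h = 11:15 UTC.
1 November 2030 is a Friday, so the first Saturday is November 2.
1 April 2031 is a Tuesday, so the first Monday is April 7 and the third is April 21.
At the standard offset (UTC+05:00), 11:15 UTC + 5h = 16:15 Velax District standard time.
The standard-time date in Velax District, 29 October 2030, does not fall between 2 November 2030 and 21 April 2031, so daylight saving is not in effect and Velax District is at UTC+05:00.
11:15 UTC + 5h = 16:15 Velax District.

16:15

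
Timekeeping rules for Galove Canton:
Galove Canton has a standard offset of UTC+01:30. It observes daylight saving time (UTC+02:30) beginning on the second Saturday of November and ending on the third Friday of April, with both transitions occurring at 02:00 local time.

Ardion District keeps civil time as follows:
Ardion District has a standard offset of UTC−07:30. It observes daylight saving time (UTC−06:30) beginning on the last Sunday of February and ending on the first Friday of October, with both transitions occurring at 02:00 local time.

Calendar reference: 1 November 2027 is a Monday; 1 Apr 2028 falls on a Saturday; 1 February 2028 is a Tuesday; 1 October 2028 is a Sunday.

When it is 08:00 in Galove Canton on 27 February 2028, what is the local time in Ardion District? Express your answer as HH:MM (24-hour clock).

1 November 2027 is a Monday, so the first Saturday is November 6 and the second is November 13.
1 April 2028 is a Saturday, so the first Friday is April 7 and the third is April 21.
27 February 2028 lies within the daylight-saving period (13 November 2027 – 21 April 2028), so Galove Canton is on daylight time, UTC+02:30.
08:00 Galove Canton − 2h30m = 05:30 UTC.
1 February 2028 is a Tuesday, so Sundays fall on 6, 13, 20, 27; the last is February 27.
1 October 2028 is a Sunday, so the first Friday is October 6.
At the standard offset (UTC−07:30), 05:30 UTC − 7h30m = 22:00 Ardion District standard time (rolling into the previous day, 26 February 2028).
Daylight saving runs 27 February – 6 October; the standard-time date in Ardion District, 26 February 2028, is outside that window, so Ardion District is on standard time at UTC−07:30.
05:30 UTC − 7h30m = 22:00 Ardion District (rolling into the previous day, 26 February 2028).

22:00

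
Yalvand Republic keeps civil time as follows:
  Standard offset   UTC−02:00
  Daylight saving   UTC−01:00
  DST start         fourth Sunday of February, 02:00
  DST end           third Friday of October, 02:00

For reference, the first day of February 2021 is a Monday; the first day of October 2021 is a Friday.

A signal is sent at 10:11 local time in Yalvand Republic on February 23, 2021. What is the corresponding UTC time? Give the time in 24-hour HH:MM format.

1 February 2021 is a Monday, so the first Sunday is February 7 and the fourth is February 28.
1 October 2021 is a Friday, so the first Friday is October 1 and the third is October 15.
February 23, 2021 does not fall between 28 February and 15 October, so daylight saving is not in effect and Yalvand Republic is at UTC−02:00.
10:11 local + 2h = 12:11 UTC.

12:11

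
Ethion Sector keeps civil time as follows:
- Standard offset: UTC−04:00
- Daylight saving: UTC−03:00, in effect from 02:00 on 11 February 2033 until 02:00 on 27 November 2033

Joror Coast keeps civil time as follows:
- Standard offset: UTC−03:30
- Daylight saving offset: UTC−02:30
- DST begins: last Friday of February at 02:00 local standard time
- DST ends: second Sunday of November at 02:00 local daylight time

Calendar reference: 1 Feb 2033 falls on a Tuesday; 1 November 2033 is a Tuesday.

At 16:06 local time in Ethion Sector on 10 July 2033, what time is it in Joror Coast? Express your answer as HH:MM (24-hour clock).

10 July 2033 lies within the daylight-saving period (11 February – 27 November), so Ethion Sector is on daylight time, UTC−03:00.
16:06 Ethion Sector + 3h = 19:06 UTC.
1 February 2033 is a Tuesday, so Fridays fall on 4, 11, 18, 25; the last is February 25.
1 November 2033 is a Tuesday, so the first Sunday is November 6 and the second is November 13.
At the standard offset (UTC−03:30), 19:06 UTC − 3h30m = 15:36 Joror Coast standard time.
The standard-time date in Joror Coast, 10 July 2033, lies within the daylight-saving period (25 February – 13 November), so Joror Coast is on daylight time, UTC−02:30.
19:06 UTC − 2h30m = 16:36 Joror Coast.

16:36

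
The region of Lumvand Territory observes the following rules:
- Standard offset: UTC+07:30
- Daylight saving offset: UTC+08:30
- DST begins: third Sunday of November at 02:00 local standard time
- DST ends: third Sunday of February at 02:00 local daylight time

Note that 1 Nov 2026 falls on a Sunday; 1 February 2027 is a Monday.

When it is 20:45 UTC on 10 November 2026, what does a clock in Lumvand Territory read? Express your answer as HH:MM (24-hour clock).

1 November 2026 is a Sunday, so the first Sunday is November 1 and the third is November 15.
1 February 2027 is a Monday, so the first Sunday is February 7 and the third is February 21.
At the standard offset (UTC+07:30), 20:45 UTC + 7h30m = 04:15 Lumvand Territory standard time (rolling into the next day, 11 November 2026).
The standard-time date in Lumvand Territory, 11 November 2026, is outside the daylight-saving period (15 November 2026 – 21 February 2027), so Lumvand Territory is on standard time, UTC+07:30.
20:45 UTC + 7h30m = 04:15 local (rolling into the next day, 11 November 2026).

04:15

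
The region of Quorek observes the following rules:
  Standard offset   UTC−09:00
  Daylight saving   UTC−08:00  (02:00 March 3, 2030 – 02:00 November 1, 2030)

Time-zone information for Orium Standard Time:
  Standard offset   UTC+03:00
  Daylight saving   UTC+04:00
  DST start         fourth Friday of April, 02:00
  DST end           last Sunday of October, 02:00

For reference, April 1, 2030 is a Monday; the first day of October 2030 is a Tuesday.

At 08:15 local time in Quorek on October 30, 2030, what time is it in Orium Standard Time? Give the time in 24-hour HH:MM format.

October 30, 2030 lies within the daylight-saving period (3 March – 1 November), so Quorek is on daylight time, UTC−08:00.
08:15 Quorek + 8h = 16:15 UTC.
1 April 2030 is a Monday, so the first Friday is April 5 and the fourth is April 26.
1 October 2030 is a Tuesday, so Sundays fall on 6, 13, 20, 27; the last is October 27.
At the standard offset (UTC+03:00), 16:15 UTC + 3h = 19:15 Orium Standard Time standard time.
Daylight saving runs 26 April – 27 October; the standard-time date in Orium Standard Time, October 30, 2030, is outside that window, so Orium Standard Time is on standard time at UTC+03:00.
16:15 UTC + 3h = 19:15 Orium Standard Time.

19:15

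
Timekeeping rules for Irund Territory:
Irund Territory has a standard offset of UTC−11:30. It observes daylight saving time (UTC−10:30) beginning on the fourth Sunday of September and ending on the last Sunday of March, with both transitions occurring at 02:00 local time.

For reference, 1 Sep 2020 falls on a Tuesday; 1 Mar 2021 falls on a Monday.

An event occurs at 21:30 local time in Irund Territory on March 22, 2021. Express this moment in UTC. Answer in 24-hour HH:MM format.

08:00

1 September 2020 is a Tuesday, so the first Sunday is September 6 and the fourth is September 27.
1 March 2021 is a Monday, so Sundays fall on 7, 14, 21, 28; the last is March 28.
Daylight saving runs 27 September 2020 – 28 March 2021; March 22, 2021 is inside that window, so Irund Territory is at UTC−10:30.
21:30 local + 10h30m = 08:00 UTC (rolling into the next day, 23 March 2021).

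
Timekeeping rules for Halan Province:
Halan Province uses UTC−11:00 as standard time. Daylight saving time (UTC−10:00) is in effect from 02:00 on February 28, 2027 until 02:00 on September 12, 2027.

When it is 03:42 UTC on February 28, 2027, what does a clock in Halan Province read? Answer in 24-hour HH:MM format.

16:42

At the standard offset (UTC−11:00), 03:42 UTC − 11h = 16:42 Halan Province standard time (rolling into the previous day, 27 February 2027).
The standard-time date in Halan Province, February 27, 2027, does not fall between 28 February and 12 September, so daylight saving is not in effect and Halan Province is at UTC−11:00.
03:42 UTC − 11h = 16:42 local (rolling into the previous day, 27 February 2027).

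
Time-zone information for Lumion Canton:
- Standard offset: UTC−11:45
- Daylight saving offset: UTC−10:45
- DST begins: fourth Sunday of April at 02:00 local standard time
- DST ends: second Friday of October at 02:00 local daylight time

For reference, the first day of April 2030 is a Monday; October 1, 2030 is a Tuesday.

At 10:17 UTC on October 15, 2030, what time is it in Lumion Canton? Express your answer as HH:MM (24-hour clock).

22:32

1 April 2030 is a Monday, so the first Sunday is April 7 and the fourth is April 28.
1 October 2030 is a Tuesday, so the first Friday is October 4 and the second is October 11.
At the standard offset (UTC−11:45), 10:17 UTC − 11h45m = 22:32 Lumion Canton standard time (rolling into the previous day, 14 October 2030).
The standard-time date in Lumion Canton, October 14, 2030, does not fall between 28 April and 11 October, so daylight saving is not in effect and Lumion Canton is at UTC−11:45.
10:17 UTC − 11h45m = 22:32 local (rolling into the previous day, 14 October 2030).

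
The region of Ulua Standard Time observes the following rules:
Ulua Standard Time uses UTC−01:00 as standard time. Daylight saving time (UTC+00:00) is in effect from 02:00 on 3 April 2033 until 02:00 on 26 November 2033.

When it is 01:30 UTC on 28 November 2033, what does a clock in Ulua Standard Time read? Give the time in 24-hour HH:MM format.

At the standard offset (UTC−01:00), 01:30 UTC − 1h = 00:30 Ulua Standard Time standard time.
The standard-time date in Ulua Standard Time, 28 November 2033, does not fall between 3 April and 26 November, so daylight saving is not in effect and Ulua Standard Time is at UTC−01:00.
01:30 UTC − 1h = 00:30 local.

00:30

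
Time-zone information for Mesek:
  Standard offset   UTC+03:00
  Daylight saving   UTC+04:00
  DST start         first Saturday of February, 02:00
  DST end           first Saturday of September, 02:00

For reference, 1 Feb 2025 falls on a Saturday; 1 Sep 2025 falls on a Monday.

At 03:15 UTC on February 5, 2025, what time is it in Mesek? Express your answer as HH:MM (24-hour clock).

07:15

1 February 2025 is a Saturday, so the first Saturday is February 1.
1 September 2025 is a Monday, so the first Saturday is September 6.
At the standard offset (UTC+03:00), 03:15 UTC + 3h = 06:15 Mesek standard time.
The standard-time date in Mesek, February 5, 2025, lies within the daylight-saving period (1 February – 6 September), so Mesek is on daylight time, UTC+04:00.
03:15 UTC + 4h = 07:15 local.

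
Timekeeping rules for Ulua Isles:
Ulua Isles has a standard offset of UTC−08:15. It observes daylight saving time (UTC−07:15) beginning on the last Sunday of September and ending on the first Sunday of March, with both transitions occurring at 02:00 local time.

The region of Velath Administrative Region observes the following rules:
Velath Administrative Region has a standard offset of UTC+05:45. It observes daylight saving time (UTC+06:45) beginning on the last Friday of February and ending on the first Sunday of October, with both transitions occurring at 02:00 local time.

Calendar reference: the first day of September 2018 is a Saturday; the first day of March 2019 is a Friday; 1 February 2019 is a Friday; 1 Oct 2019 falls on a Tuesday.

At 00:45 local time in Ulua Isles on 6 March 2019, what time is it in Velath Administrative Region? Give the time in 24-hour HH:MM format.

1 September 2018 is a Saturday, so Sundays fall on 2, 9, 16, 23, 30; the last is September 30.
1 March 2019 is a Friday, so the first Sunday is March 3.
6 March 2019 does not fall between 30 September 2018 and 3 March 2019, so daylight saving is not in effect and Ulua Isles is at UTC−08:15.
00:45 Ulua Isles + 8h15m = 09:00 UTC.
1 February 2019 is a Friday, so Fridays fall on 1, 8, 15, 22; the last is February 22.
1 October 2019 is a Tuesday, so the first Sunday is October 6.
At the standard offset (UTC+05:45), 09:00 UTC + 5h45m = 14:45 Velath Administrative Region standard time.
The standard-time date in Velath Administrative Region, 6 March 2019, lies within the daylight-saving period (22 February – 6 October), so Velath Administrative Region is on daylight time, UTC+06:45.
09:00 UTC + 6h45m = 15:45 Velath Administrative Region.

15:45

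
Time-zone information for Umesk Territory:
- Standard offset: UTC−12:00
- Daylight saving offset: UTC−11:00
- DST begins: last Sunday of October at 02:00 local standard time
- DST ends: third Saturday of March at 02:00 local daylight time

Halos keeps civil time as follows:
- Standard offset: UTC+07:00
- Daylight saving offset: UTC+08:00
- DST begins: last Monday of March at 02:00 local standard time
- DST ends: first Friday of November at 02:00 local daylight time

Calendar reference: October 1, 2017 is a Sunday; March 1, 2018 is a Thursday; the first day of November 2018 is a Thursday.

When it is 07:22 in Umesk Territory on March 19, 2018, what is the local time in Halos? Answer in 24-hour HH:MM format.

1 October 2017 is a Sunday, so Sundays fall on 1, 8, 15, 22, 29; the last is October 29.
1 March 2018 is a Thursday, so the first Saturday is March 3 and the third is March 17.
March 19, 2018 does not fall between 29 October 2017 and 17 March 2018, so daylight saving is not in effect and Umesk Territory is at UTC−12:00.
07:22 Umesk Territory + 12h = 19:22 UTC.
1 March 2018 is a Thursday, so Mondays fall on 5, 12, 19, 26; the last is March 26.
1 November 2018 is a Thursday, so the first Friday is November 2.
At the standard offset (UTC+07:00), 19:22 UTC + 7h = 02:22 Halos standard time (rolling into the next day, 20 March 2018).
The standard-time date in Halos, March 20, 2018, is outside the daylight-saving period (26 March – 2 November), so Halos is on standard time, UTC+07:00.
19:22 UTC + 7h = 02:22 Halos (rolling into the next day, 20 March 2018).

02:22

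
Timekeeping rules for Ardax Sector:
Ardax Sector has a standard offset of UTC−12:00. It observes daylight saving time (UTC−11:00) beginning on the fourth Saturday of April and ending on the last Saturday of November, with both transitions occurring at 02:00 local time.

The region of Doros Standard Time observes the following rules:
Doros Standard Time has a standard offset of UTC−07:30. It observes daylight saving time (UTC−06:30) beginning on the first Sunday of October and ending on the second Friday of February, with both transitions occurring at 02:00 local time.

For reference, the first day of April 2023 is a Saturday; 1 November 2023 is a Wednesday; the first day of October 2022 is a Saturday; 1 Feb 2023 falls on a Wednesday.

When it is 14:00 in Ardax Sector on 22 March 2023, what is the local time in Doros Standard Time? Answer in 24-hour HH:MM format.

18:30

1 April 2023 is a Saturday, so the first Saturday is April 1 and the fourth is April 22.
1 November 2023 is a Wednesday, so Saturdays fall on 4, 11, 18, 25; the last is November 25.
22 March 2023 is outside the daylight-saving period (22 April – 25 November), so Ardax Sector is on standard time, UTC−12:00.
14:00 Ardax Sector + 12h = 02:00 UTC (rolling into the next day, 23 March 2023).
1 October 2022 is a Saturday, so the first Sunday is October 2.
1 February 2023 is a Wednesday, so the first Friday is February 3 and the second is February 10.
At the standard offset (UTC−07:30), 02:00 UTC − 7h30m = 18:30 Doros Standard Time standard time (rolling into the previous day, 22 March 2023).
The standard-time date in Doros Standard Time, 22 March 2023, does not fall between 2 October 2022 and 10 February 2023, so daylight saving is not in effect and Doros Standard Time is at UTC−07:30.
02:00 UTC − 7h30m = 18:30 Doros Standard Time (rolling into the previous day, 22 March 2023).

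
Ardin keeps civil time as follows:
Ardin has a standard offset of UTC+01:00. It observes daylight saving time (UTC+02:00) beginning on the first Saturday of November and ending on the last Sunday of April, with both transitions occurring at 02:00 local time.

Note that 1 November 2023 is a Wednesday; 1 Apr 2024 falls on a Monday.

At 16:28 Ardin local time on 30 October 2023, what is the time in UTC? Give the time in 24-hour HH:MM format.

1 November 2023 is a Wednesday, so the first Saturday is November 4.
1 April 2024 is a Monday, so Sundays fall on 7, 14, 21, 28; the last is April 28.
30 October 2023 is outside the daylight-saving period (4 November 2023 – 28 April 2024), so Ardin is on standard time, UTC+01:00.
16:28 local − 1h = 15:28 UTC.

15:28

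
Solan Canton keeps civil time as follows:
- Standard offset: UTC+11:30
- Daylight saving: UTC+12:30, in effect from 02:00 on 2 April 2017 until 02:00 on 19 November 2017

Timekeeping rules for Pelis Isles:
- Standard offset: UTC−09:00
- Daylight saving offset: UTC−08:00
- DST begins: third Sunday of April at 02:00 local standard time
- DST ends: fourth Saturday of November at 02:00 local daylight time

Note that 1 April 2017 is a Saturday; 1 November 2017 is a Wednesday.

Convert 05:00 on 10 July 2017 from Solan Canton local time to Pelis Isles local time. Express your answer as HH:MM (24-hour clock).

10 July 2017 falls between 2 April and 19 November, so daylight saving is in effect and Solan Canton is at UTC+12:30.
05:00 Solan Canton − 12h30m = 16:30 UTC (rolling into the previous day, 9 July 2017).
1 April 2017 is a Saturday, so the first Sunday is April 2 and the third is April 16.
1 November 2017 is a Wednesday, so the first Saturday is November 4 and the fourth is November 25.
At the standard offset (UTC−09:00), 16:30 UTC − 9h = 07:30 Pelis Isles standard time.
Daylight saving runs 16 April – 25 November; the standard-time date in Pelis Isles, 9 July 2017, is inside that window, so Pelis Isles is at UTC−08:00.
16:30 UTC − 8h = 08:30 Pelis Isles.

08:30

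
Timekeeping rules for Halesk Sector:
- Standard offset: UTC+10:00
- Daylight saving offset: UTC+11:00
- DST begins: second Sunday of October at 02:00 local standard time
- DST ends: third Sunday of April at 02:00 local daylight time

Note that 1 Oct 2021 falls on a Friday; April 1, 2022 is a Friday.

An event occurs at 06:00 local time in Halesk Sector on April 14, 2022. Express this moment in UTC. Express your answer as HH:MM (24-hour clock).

19:00

1 October 2021 is a Friday, so the first Sunday is October 3 and the second is October 10.
1 April 2022 is a Friday, so the first Sunday is April 3 and the third is April 17.
April 14, 2022 lies within the daylight-saving period (10 October 2021 – 17 April 2022), so Halesk Sector is on daylight time, UTC+11:00.
06:00 local − 11h = 19:00 UTC (rolling into the previous day, 13 April 2022).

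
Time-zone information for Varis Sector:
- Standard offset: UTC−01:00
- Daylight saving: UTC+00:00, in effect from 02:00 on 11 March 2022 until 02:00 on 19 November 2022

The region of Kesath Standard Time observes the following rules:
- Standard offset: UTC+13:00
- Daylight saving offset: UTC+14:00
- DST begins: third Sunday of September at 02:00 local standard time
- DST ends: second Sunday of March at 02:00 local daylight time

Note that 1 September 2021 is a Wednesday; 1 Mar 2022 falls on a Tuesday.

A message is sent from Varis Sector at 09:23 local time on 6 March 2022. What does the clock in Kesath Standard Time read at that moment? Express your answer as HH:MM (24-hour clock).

00:23

Daylight saving runs 11 March – 19 November; 6 March 2022 is outside that window, so Varis Sector is on standard time at UTC−01:00.
09:23 Varis Sector + 1h = 10:23 UTC.
1 September 2021 is a Wednesday, so the first Sunday is September 5 and the third is September 19.
1 March 2022 is a Tuesday, so the first Sunday is March 6 and the second is March 13.
At the standard offset (UTC+13:00), 10:23 UTC + 13h = 23:23 Kesath Standard Time standard time.
The standard-time date in Kesath Standard Time, 6 March 2022, falls between 19 September 2021 and 13 March 2022, so daylight saving is in effect and Kesath Standard Time is at UTC+14:00.
10:23 UTC + 14h = 00:23 Kesath Standard Time (rolling into the next day, 7 March 2022).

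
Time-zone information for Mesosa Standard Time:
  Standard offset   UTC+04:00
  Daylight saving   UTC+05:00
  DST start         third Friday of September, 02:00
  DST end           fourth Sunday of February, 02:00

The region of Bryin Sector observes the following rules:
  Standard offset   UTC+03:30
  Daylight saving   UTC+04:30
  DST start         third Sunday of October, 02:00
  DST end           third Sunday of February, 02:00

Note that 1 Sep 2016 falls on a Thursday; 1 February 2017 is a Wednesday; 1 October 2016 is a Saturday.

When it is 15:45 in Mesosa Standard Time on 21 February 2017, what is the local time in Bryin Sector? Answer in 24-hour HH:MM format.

14:15

1 September 2016 is a Thursday, so the first Friday is September 2 and the third is September 16.
1 February 2017 is a Wednesday, so the first Sunday is February 5 and the fourth is February 26.
21 February 2017 lies within the daylight-saving period (16 September 2016 – 26 February 2017), so Mesosa Standard Time is on daylight time, UTC+05:00.
15:45 Mesosa Standard Time − 5h = 10:45 UTC.
1 October 2016 is a Saturday, so the first Sunday is October 2 and the third is October 16.
1 February 2017 is a Wednesday, so the first Sunday is February 5 and the third is February 19.
At the standard offset (UTC+03:30), 10:45 UTC + 3h30m = 14:15 Bryin Sector standard time.
The standard-time date in Bryin Sector, 21 February 2017, does not fall between 16 October 2016 and 19 February 2017, so daylight saving is not in effect and Bryin Sector is at UTC+03:30.
10:45 UTC + 3h30m = 14:15 Bryin Sector.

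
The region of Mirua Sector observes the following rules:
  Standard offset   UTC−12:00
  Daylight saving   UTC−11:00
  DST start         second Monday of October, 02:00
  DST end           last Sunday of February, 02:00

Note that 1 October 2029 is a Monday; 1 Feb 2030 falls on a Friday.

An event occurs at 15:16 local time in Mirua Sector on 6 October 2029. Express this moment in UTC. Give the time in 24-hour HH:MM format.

1 October 2029 is a Monday, so the first Monday is October 1 and the second is October 8.
1 February 2030 is a Friday, so Sundays fall on 3, 10, 17, 24; the last is February 24.
6 October 2029 is outside the daylight-saving period (8 October 2029 – 24 February 2030), so Mirua Sector is on standard time, UTC−12:00.
15:16 local + 12h = 03:16 UTC (rolling into the next day, 7 October 2029).

03:16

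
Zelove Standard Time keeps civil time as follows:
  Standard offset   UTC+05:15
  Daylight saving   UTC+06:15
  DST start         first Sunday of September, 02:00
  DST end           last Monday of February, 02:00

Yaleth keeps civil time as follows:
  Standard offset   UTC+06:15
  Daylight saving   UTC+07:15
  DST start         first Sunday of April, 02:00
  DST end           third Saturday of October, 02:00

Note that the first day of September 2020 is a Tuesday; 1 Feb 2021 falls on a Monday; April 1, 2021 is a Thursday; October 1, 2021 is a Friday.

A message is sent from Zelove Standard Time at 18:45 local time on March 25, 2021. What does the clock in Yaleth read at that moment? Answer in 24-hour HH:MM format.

19:45

1 September 2020 is a Tuesday, so the first Sunday is September 6.
1 February 2021 is a Monday, so Mondays fall on 1, 8, 15, 22; the last is February 22.
March 25, 2021 does not fall between 6 September 2020 and 22 February 2021, so daylight saving is not in effect and Zelove Standard Time is at UTC+05:15.
18:45 Zelove Standard Time − 5h15m = 13:30 UTC.
1 April 2021 is a Thursday, so the first Sunday is April 4.
1 October 2021 is a Friday, so the first Saturday is October 2 and the third is October 16.
At the standard offset (UTC+06:15), 13:30 UTC + 6h15m = 19:45 Yaleth standard time.
The standard-time date in Yaleth, March 25, 2021, is outside the daylight-saving period (4 April – 16 October), so Yaleth is on standard time, UTC+06:15.
13:30 UTC + 6h15m = 19:45 Yaleth.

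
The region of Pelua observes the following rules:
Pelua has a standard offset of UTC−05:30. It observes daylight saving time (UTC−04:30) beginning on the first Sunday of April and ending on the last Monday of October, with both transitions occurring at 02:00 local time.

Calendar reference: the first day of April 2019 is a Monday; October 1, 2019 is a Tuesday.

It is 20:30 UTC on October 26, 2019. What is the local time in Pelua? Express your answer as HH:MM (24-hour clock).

16:00

1 April 2019 is a Monday, so the first Sunday is April 7.
1 October 2019 is a Tuesday, so Mondays fall on 7, 14, 21, 28; the last is October 28.
At the standard offset (UTC−05:30), 20:30 UTC − 5h30m = 15:00 Pelua standard time.
Daylight saving runs 7 April – 28 October; the standard-time date in Pelua, October 26, 2019, is inside that window, so Pelua is at UTC−04:30.
20:30 UTC − 4h30m = 16:00 local.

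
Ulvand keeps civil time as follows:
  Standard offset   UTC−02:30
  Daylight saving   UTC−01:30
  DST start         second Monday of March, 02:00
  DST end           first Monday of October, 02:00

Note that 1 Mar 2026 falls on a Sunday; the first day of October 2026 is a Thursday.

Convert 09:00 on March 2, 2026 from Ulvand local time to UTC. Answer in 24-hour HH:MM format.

11:30

1 March 2026 is a Sunday, so the first Monday is March 2 and the second is March 9.
1 October 2026 is a Thursday, so the first Monday is October 5.
March 2, 2026 is outside the daylight-saving period (9 March – 5 October), so Ulvand is on standard time, UTC−02:30.
09:00 local + 2h30m = 11:30 UTC.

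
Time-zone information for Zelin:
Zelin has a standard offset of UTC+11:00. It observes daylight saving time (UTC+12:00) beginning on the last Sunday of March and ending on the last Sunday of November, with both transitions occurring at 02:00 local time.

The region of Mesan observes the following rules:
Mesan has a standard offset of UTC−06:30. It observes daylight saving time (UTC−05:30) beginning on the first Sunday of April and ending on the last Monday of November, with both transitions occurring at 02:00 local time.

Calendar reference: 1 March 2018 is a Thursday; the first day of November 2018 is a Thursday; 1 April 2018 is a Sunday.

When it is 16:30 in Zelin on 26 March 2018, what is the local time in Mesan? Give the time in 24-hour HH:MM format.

22:00

1 March 2018 is a Thursday, so Sundays fall on 4, 11, 18, 25; the last is March 25.
1 November 2018 is a Thursday, so Sundays fall on 4, 11, 18, 25; the last is November 25.
26 March 2018 falls between 25 March and 25 November, so daylight saving is in effect and Zelin is at UTC+12:00.
16:30 Zelin − 12h = 04:30 UTC.
1 April 2018 is a Sunday, so the first Sunday is April 1.
1 November 2018 is a Thursday, so Mondays fall on 5, 12, 19, 26; the last is November 26.
At the standard offset (UTC−06:30), 04:30 UTC − 6h30m = 22:00 Mesan standard time (rolling into the previous day, 25 March 2018).
Daylight saving runs 1 April – 26 November; the standard-time date in Mesan, 25 March 2018, is outside that window, so Mesan is on standard time at UTC−06:30.
04:30 UTC − 6h30m = 22:00 Mesan (rolling into the previous day, 25 March 2018).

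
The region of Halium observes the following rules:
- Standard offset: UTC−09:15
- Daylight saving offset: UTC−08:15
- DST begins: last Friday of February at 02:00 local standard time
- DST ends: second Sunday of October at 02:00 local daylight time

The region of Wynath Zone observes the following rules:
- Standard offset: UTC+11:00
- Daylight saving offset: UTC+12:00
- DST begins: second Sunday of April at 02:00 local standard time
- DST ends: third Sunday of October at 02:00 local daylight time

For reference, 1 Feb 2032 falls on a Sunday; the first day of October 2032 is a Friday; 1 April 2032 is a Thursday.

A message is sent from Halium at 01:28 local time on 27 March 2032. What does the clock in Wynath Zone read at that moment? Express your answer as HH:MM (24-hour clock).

20:43

1 February 2032 is a Sunday, so Fridays fall on 6, 13, 20, 27; the last is February 27.
1 October 2032 is a Friday, so the first Sunday is October 3 and the second is October 10.
27 March 2032 falls between 27 February and 10 October, so daylight saving is in effect and Halium is at UTC−08:15.
01:28 Halium + 8h15m = 09:43 UTC.
1 April 2032 is a Thursday, so the first Sunday is April 4 and the second is April 11.
1 October 2032 is a Friday, so the first Sunday is October 3 and the third is October 17.
At the standard offset (UTC+11:00), 09:43 UTC + 11h = 20:43 Wynath Zone standard time.
Daylight saving runs 11 April – 17 October; the standard-time date in Wynath Zone, 27 March 2032, is outside that window, so Wynath Zone is on standard time at UTC+11:00.
09:43 UTC + 11h = 20:43 Wynath Zone.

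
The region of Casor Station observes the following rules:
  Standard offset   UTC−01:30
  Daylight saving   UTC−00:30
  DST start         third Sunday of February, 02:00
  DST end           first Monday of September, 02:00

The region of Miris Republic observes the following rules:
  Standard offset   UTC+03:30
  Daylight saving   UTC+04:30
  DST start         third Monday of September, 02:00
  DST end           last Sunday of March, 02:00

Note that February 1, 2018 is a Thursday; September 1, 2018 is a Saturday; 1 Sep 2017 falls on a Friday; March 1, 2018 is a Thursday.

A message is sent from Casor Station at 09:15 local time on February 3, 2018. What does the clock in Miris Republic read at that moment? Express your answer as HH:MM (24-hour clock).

15:15

1 February 2018 is a Thursday, so the first Sunday is February 4 and the third is February 18.
1 September 2018 is a Saturday, so the first Monday is September 3.
February 3, 2018 is outside the daylight-saving period (18 February – 3 September), so Casor Station is on standard time, UTC−01:30.
09:15 Casor Station + 1h30m = 10:45 UTC.
1 September 2017 is a Friday, so the first Monday is September 4 and the third is September 18.
1 March 2018 is a Thursday, so Sundays fall on 4, 11, 18, 25; the last is March 25.
At the standard offset (UTC+03:30), 10:45 UTC + 3h30m = 14:15 Miris Republic standard time.
Daylight saving runs 18 September 2017 – 25 March 2018; the standard-time date in Miris Republic, February 3, 2018, is inside that window, so Miris Republic is at UTC+04:30.
10:45 UTC + 4h30m = 15:15 Miris Republic.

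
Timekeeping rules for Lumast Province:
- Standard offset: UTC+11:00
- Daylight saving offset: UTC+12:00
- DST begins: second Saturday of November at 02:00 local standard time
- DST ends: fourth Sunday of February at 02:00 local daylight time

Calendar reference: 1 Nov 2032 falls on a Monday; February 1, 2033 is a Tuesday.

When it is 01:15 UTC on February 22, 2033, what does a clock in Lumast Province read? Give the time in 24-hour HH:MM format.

13:15

1 November 2032 is a Monday, so the first Saturday is November 6 and the second is November 13.
1 February 2033 is a Tuesday, so the first Sunday is February 6 and the fourth is February 27.
At the standard offset (UTC+11:00), 01:15 UTC + 11h = 12:15 Lumast Province standard time.
The standard-time date in Lumast Province, February 22, 2033, falls between 13 November 2032 and 27 February 2033, so daylight saving is in effect and Lumast Province is at UTC+12:00.
01:15 UTC + 12h = 13:15 local.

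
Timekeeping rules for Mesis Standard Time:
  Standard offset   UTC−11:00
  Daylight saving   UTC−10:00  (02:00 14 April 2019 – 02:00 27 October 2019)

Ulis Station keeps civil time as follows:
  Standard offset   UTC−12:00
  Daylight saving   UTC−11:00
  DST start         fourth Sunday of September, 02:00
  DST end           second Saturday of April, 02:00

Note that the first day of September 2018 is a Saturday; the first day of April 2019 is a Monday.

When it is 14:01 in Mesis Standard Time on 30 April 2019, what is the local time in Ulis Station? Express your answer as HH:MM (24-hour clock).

12:01

Daylight saving runs 14 April – 27 October; 30 April 2019 is inside that window, so Mesis Standard Time is at UTC−10:00.
14:01 Mesis Standard Time + 10h = 00:01 UTC (rolling into the next day, 1 May 2019).
1 September 2018 is a Saturday, so the first Sunday is September 2 and the fourth is September 23.
1 April 2019 is a Monday, so the first Saturday is April 6 and the second is April 13.
At the standard offset (UTC−12:00), 00:01 UTC − 12h = 12:01 Ulis Station standard time (rolling into the previous day, 30 April 2019).
Daylight saving runs 23 September 2018 – 13 April 2019; the standard-time date in Ulis Station, 30 April 2019, is outside that window, so Ulis Station is on standard time at UTC−12:00.
00:01 UTC − 12h = 12:01 Ulis Station (rolling into the previous day, 30 April 2019).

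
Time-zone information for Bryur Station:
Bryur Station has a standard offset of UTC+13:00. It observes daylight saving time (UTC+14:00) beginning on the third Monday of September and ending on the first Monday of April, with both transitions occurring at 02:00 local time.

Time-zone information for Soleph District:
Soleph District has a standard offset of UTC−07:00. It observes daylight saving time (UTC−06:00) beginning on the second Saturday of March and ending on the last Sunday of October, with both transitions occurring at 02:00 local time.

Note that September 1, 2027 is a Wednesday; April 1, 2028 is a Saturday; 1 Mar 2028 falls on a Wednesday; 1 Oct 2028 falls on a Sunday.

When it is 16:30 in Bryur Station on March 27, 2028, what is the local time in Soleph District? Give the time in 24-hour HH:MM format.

1 September 2027 is a Wednesday, so the first Monday is September 6 and the third is September 20.
1 April 2028 is a Saturday, so the first Monday is April 3.
March 27, 2028 lies within the daylight-saving period (20 September 2027 – 3 April 2028), so Bryur Station is on daylight time, UTC+14:00.
16:30 Bryur Station − 14h = 02:30 UTC.
1 March 2028 is a Wednesday, so the first Saturday is March 4 and the second is March 11.
1 October 2028 is a Sunday, so Sundays fall on 1, 8, 15, 22, 29; the last is October 29.
At the standard offset (UTC−07:00), 02:30 UTC − 7h = 19:30 Soleph District standard time (rolling into the previous day, 26 March 2028).
Daylight saving runs 11 March – 29 October; the standard-time date in Soleph District, March 26, 2028, is inside that window, so Soleph District is at UTC−06:00.
02:30 UTC − 6h = 20:30 Soleph District (rolling into the previous day, 26 March 2028).

20:30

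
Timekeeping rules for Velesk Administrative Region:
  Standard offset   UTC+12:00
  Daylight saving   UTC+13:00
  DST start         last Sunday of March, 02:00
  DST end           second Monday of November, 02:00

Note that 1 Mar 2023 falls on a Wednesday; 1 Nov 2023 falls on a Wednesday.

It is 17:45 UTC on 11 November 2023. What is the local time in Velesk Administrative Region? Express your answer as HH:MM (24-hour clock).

1 March 2023 is a Wednesday, so Sundays fall on 5, 12, 19, 26; the last is March 26.
1 November 2023 is a Wednesday, so the first Monday is November 6 and the second is November 13.
At the standard offset (UTC+12:00), 17:45 UTC + 12h = 05:45 Velesk Administrative Region standard time (rolling into the next day, 12 November 2023).
The standard-time date in Velesk Administrative Region, 12 November 2023, falls between 26 March and 13 November, so daylight saving is in effect and Velesk Administrative Region is at UTC+13:00.
17:45 UTC + 13h = 06:45 local (rolling into the next day, 12 November 2023).

06:45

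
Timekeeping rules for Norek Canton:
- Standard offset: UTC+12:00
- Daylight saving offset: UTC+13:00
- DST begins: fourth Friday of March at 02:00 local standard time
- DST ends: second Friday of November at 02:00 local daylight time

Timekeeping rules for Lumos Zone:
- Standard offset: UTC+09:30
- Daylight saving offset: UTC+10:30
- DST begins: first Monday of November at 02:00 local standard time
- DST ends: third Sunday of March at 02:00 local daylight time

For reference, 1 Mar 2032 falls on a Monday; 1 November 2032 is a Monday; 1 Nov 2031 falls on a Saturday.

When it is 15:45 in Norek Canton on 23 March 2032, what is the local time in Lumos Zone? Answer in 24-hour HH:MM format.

13:15

1 March 2032 is a Monday, so the first Friday is March 5 and the fourth is March 26.
1 November 2032 is a Monday, so the first Friday is November 5 and the second is November 12.
23 March 2032 does not fall between 26 March and 12 November, so daylight saving is not in effect and Norek Canton is at UTC+12:00.
15:45 Norek Canton − 12h = 03:45 UTC.
1 November 2031 is a Saturday, so the first Monday is November 3.
1 March 2032 is a Monday, so the first Sunday is March 7 and the third is March 21.
At the standard offset (UTC+09:30), 03:45 UTC + 9h30m = 13:15 Lumos Zone standard time.
Daylight saving runs 3 November 2031 – 21 March 2032; the standard-time date in Lumos Zone, 23 March 2032, is outside that window, so Lumos Zone is on standard time at UTC+09:30.
03:45 UTC + 9h30m = 13:15 Lumos Zone.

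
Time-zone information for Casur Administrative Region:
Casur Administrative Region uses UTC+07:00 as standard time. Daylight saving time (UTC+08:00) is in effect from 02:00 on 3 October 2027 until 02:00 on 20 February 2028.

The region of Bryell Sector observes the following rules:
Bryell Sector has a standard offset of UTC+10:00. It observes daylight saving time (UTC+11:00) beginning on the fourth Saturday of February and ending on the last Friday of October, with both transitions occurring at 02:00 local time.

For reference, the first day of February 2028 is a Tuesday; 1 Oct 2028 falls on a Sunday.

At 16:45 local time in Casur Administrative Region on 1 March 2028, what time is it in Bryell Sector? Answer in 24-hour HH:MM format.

20:45

1 March 2028 is outside the daylight-saving period (3 October 2027 – 20 February 2028), so Casur Administrative Region is on standard time, UTC+07:00.
16:45 Casur Administrative Region − 7h = 09:45 UTC.
1 February 2028 is a Tuesday, so the first Saturday is February 5 and the fourth is February 26.
1 October 2028 is a Sunday, so Fridays fall on 6, 13, 20, 27; the last is October 27.
At the standard offset (UTC+10:00), 09:45 UTC + 10h = 19:45 Bryell Sector standard time.
The standard-time date in Bryell Sector, 1 March 2028, falls between 26 February and 27 October, so daylight saving is in effect and Bryell Sector is at UTC+11:00.
09:45 UTC + 11h = 20:45 Bryell Sector.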